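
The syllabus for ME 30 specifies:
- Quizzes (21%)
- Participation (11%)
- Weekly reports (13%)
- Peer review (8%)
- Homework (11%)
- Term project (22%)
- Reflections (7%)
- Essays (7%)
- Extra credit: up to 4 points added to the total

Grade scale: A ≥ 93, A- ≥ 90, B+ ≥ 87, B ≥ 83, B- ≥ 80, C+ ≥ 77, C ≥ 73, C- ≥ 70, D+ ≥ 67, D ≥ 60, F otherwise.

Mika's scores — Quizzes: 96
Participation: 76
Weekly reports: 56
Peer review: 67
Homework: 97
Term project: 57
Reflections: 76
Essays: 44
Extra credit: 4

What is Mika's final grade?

C

Weighted total:
  Quizzes 96 × 0.21 = 20.16
  Participation 76 × 0.11 = 8.36
  Weekly reports 56 × 0.13 = 7.28
  Peer review 67 × 0.08 = 5.36
  Homework 97 × 0.11 = 10.67
  Term project 57 × 0.22 = 12.54
  Reflections 76 × 0.07 = 5.32
  Essays 44 × 0.07 = 3.08
Sum = 72.77
Extra credit: 72.77 + 4 = 76.77
76.77 is ≥ 73 and < 77 → C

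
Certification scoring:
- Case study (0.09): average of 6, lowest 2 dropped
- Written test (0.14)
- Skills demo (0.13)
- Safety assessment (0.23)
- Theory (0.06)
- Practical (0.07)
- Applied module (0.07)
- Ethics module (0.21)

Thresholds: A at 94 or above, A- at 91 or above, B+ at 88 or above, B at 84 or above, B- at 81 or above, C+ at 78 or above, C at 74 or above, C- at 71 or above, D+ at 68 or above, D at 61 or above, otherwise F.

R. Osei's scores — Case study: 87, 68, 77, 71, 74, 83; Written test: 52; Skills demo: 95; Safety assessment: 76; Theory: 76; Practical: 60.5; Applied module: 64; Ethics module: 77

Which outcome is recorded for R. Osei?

Case study: drop 68, 71 → average of remaining 4 = 321/4 = 80.25
Weighted total:
  Case study 80.25 × 0.09 = 7.2225
  Written test 52 × 0.14 = 7.28
  Skills demo 95 × 0.13 = 12.35
  Safety assessment 76 × 0.23 = 17.48
  Theory 76 × 0.06 = 4.56
  Practical 60.5 × 0.07 = 4.235
  Applied module 64 × 0.07 = 4.48
  Ethics module 77 × 0.21 = 16.17
Sum = 73.7775
73.7775 is ≥ 71 and < 74 → C-

C-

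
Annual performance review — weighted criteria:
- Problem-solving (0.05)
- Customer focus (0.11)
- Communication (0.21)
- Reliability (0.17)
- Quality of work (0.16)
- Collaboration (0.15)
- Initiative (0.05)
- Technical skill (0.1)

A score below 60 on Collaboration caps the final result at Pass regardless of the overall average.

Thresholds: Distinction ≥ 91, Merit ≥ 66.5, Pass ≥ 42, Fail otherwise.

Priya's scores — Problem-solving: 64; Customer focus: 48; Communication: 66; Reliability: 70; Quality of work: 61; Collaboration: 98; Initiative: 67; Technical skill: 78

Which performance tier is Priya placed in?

Merit

Collaboration score 98 ≥ 60: minimum met.
Weighted total:
  Problem-solving 64 × 0.05 = 3.2
  Customer focus 48 × 0.11 = 5.28
  Communication 66 × 0.21 = 13.86
  Reliability 70 × 0.17 = 11.9
  Quality of work 61 × 0.16 = 9.76
  Collaboration 98 × 0.15 = 14.7
  Initiative 67 × 0.05 = 3.35
  Technical skill 78 × 0.1 = 7.8
Sum = 69.85
69.85 is ≥ 66.5 and < 91 → Merit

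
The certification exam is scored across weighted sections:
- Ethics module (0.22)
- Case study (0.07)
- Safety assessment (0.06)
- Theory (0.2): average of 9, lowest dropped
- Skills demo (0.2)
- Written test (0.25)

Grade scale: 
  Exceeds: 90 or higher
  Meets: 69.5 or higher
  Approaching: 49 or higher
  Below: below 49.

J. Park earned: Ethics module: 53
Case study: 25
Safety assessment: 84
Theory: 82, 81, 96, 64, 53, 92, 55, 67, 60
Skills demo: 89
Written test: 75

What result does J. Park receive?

Theory: drop 53 → average of remaining 8 = 597/8 = 74.625
Weighted total:
  Ethics module 53 × 0.22 = 11.66
  Case study 25 × 0.07 = 1.75
  Safety assessment 84 × 0.06 = 5.04
  Theory 74.625 × 0.2 = 14.925
  Skills demo 89 × 0.2 = 17.8
  Written test 75 × 0.25 = 18.75
Sum = 69.925
69.925 is ≥ 69.5 and < 90 → Meets

Meets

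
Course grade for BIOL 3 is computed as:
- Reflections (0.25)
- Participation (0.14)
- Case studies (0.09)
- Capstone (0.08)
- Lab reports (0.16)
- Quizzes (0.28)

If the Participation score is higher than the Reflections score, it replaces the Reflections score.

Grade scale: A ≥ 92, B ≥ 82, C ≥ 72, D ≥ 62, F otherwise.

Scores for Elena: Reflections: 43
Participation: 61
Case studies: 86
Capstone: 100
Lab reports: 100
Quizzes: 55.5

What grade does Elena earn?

Participation (61) > Reflections (43), so Reflections counts as 61.
Weighted total:
  Reflections 61 × 0.25 = 15.25
  Participation 61 × 0.14 = 8.54
  Case studies 86 × 0.09 = 7.74
  Capstone 100 × 0.08 = 8
  Lab reports 100 × 0.16 = 16
  Quizzes 55.5 × 0.28 = 15.54
Sum = 71.07
71.07 is ≥ 62 and < 72 → D

D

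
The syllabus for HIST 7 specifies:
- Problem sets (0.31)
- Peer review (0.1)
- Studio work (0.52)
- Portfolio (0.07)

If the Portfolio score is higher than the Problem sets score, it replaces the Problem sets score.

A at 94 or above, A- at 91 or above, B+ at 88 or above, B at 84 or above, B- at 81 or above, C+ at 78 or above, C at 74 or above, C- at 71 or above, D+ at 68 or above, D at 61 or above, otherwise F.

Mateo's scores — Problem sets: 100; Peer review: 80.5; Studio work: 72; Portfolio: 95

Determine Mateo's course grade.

Portfolio (95) ≤ Problem sets (100), so Problem sets stays at 100.
Weighted total:
  Problem sets 100 × 0.31 = 31
  Peer review 80.5 × 0.1 = 8.05
  Studio work 72 × 0.52 = 37.44
  Portfolio 95 × 0.07 = 6.65
Sum = 83.14
83.14 is ≥ 81 and < 84 → B-

B-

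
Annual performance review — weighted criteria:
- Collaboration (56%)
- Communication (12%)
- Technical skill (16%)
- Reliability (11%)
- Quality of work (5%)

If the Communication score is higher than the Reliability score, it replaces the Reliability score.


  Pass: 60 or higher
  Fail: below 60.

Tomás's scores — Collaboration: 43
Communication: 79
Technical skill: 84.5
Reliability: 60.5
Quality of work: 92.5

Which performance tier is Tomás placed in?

Communication (79) > Reliability (60.5), so Reliability counts as 79.
Weighted total:
  Collaboration 43 × 0.56 = 24.08
  Communication 79 × 0.12 = 9.48
  Technical skill 84.5 × 0.16 = 13.52
  Reliability 79 × 0.11 = 8.69
  Quality of work 92.5 × 0.05 = 4.625
Sum = 60.395
60.395 ≥ 60 → Pass

Pass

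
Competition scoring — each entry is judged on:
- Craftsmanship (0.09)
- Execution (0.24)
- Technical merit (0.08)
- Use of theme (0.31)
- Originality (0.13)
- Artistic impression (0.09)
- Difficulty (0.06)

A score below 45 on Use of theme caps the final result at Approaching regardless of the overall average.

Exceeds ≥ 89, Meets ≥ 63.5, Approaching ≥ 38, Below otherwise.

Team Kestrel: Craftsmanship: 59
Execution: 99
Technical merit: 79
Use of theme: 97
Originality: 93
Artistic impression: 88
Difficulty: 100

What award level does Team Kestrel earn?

Exceeds

Use of theme score 97 ≥ 45: minimum met.
Weighted total:
  Craftsmanship 59 × 0.09 = 5.31
  Execution 99 × 0.24 = 23.76
  Technical merit 79 × 0.08 = 6.32
  Use of theme 97 × 0.31 = 30.07
  Originality 93 × 0.13 = 12.09
  Artistic impression 88 × 0.09 = 7.92
  Difficulty 100 × 0.06 = 6
Sum = 91.47
91.47 ≥ 89 → Exceeds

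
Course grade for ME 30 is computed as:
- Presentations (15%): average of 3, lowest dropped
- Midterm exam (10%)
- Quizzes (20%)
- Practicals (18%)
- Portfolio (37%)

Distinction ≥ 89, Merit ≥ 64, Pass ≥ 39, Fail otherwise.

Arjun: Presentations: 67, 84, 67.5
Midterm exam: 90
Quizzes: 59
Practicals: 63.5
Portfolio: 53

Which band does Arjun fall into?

Presentations: drop 67 → average of remaining 2 = 151.5/2 = 75.75
Weighted total:
  Presentations 75.75 × 0.15 = 11.3625
  Midterm exam 90 × 0.1 = 9
  Quizzes 59 × 0.2 = 11.8
  Practicals 63.5 × 0.18 = 11.43
  Portfolio 53 × 0.37 = 19.61
Sum = 63.2025
63.2025 is ≥ 39 and < 64 → Pass

Pass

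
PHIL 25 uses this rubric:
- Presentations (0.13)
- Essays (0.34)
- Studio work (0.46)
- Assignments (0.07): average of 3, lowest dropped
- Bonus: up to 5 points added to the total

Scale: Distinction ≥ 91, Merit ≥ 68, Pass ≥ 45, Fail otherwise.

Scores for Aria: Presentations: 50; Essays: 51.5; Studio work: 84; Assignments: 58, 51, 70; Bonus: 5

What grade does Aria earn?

Assignments: drop 51 → average of remaining 2 = 128/2 = 64
Weighted total:
  Presentations 50 × 0.13 = 6.5
  Essays 51.5 × 0.34 = 17.51
  Studio work 84 × 0.46 = 38.64
  Assignments 64 × 0.07 = 4.48
Sum = 67.13
Bonus: 67.13 + 5 = 72.13
72.13 is ≥ 68 and < 91 → Merit

Merit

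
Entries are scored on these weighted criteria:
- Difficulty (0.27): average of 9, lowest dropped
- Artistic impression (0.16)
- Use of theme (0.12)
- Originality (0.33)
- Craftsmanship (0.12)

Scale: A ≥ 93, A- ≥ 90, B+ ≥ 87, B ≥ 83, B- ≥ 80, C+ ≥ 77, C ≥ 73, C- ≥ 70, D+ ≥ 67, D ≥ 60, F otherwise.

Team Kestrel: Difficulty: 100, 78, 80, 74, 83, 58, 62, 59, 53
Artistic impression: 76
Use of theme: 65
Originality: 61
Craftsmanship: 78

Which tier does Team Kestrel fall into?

Difficulty: drop 53 → average of remaining 8 = 594/8 = 74.25
Weighted total:
  Difficulty 74.25 × 0.27 = 20.0475
  Artistic impression 76 × 0.16 = 12.16
  Use of theme 65 × 0.12 = 7.8
  Originality 61 × 0.33 = 20.13
  Craftsmanship 78 × 0.12 = 9.36
Sum = 69.4975
69.4975 is ≥ 67 and < 70 → D+

D+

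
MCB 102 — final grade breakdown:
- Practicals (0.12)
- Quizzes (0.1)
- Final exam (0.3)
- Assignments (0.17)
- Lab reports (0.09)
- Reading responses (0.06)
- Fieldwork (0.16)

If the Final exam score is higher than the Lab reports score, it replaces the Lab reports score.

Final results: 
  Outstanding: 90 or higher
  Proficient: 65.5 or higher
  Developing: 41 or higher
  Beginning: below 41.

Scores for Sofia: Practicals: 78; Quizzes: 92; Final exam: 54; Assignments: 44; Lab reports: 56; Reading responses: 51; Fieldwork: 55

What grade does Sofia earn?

Developing

Final exam (54) ≤ Lab reports (56), so Lab reports stays at 56.
Weighted total:
  Practicals 78 × 0.12 = 9.36
  Quizzes 92 × 0.1 = 9.2
  Final exam 54 × 0.3 = 16.2
  Assignments 44 × 0.17 = 7.48
  Lab reports 56 × 0.09 = 5.04
  Reading responses 51 × 0.06 = 3.06
  Fieldwork 55 × 0.16 = 8.8
Sum = 59.14
59.14 is ≥ 41 and < 65.5 → Developing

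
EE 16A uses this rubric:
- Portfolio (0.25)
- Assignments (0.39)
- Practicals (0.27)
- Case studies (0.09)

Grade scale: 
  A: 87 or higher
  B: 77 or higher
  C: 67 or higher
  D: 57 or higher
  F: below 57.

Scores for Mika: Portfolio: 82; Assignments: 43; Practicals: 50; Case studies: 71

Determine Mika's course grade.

Weighted total:
  Portfolio 82 × 0.25 = 20.5
  Assignments 43 × 0.39 = 16.77
  Practicals 50 × 0.27 = 13.5
  Case studies 71 × 0.09 = 6.39
Sum = 57.16
57.16 is ≥ 57 and < 67 → D

D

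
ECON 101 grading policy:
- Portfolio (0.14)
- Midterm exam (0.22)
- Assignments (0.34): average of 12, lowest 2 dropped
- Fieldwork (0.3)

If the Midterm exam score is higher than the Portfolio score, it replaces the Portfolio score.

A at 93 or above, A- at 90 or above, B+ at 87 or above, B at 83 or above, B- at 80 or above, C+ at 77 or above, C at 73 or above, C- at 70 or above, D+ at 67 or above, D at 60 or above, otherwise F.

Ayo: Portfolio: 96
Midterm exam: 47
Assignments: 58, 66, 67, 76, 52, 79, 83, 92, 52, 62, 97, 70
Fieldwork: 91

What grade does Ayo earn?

Assignments: drop 52, 52 → average of remaining 10 = 750/10 = 75
Midterm exam (47) ≤ Portfolio (96), so Portfolio stays at 96.
Weighted total:
  Portfolio 96 × 0.14 = 13.44
  Midterm exam 47 × 0.22 = 10.34
  Assignments 75 × 0.34 = 25.5
  Fieldwork 91 × 0.3 = 27.3
Sum = 76.58
76.58 is ≥ 73 and < 77 → C

C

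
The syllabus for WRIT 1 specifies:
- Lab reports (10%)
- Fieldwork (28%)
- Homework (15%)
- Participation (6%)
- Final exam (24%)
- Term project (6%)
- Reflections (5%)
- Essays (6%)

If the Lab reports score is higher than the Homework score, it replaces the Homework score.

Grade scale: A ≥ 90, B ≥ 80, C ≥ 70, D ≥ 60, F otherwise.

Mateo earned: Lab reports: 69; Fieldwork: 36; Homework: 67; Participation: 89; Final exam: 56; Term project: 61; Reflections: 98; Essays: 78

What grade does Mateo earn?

Lab reports (69) > Homework (67), so Homework counts as 69.
Weighted total:
  Lab reports 69 × 0.1 = 6.9
  Fieldwork 36 × 0.28 = 10.08
  Homework 69 × 0.15 = 10.35
  Participation 89 × 0.06 = 5.34
  Final exam 56 × 0.24 = 13.44
  Term project 61 × 0.06 = 3.66
  Reflections 98 × 0.05 = 4.9
  Essays 78 × 0.06 = 4.68
Sum = 59.35
59.35 < 60 → F

F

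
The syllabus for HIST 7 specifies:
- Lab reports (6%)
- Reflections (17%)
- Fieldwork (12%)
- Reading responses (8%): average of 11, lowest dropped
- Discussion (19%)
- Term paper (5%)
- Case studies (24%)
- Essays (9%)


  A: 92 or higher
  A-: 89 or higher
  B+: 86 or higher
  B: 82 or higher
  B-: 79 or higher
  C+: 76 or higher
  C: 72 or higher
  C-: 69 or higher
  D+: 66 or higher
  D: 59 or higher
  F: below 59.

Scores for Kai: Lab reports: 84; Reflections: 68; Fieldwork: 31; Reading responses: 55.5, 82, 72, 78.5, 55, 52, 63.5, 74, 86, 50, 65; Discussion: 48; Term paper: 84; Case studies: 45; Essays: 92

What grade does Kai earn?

F

Reading responses: drop 50 → average of remaining 10 = 683.5/10 = 68.35
Weighted total:
  Lab reports 84 × 0.06 = 5.04
  Reflections 68 × 0.17 = 11.56
  Fieldwork 31 × 0.12 = 3.72
  Reading responses 68.35 × 0.08 = 5.468
  Discussion 48 × 0.19 = 9.12
  Term paper 84 × 0.05 = 4.2
  Case studies 45 × 0.24 = 10.8
  Essays 92 × 0.09 = 8.28
Sum = 58.188
58.188 < 59 → F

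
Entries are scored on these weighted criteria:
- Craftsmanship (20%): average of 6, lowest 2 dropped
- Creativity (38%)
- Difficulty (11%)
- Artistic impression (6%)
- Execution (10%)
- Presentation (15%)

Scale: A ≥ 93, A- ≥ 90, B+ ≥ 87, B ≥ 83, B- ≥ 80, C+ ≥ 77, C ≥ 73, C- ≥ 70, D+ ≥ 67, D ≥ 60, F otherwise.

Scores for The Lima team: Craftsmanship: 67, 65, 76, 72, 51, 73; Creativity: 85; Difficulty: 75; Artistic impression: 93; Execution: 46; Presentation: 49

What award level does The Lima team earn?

Craftsmanship: drop 51, 65 → average of remaining 4 = 288/4 = 72
Weighted total:
  Craftsmanship 72 × 0.2 = 14.4
  Creativity 85 × 0.38 = 32.3
  Difficulty 75 × 0.11 = 8.25
  Artistic impression 93 × 0.06 = 5.58
  Execution 46 × 0.1 = 4.6
  Presentation 49 × 0.15 = 7.35
Sum = 72.48
72.48 is ≥ 70 and < 73 → C-

C-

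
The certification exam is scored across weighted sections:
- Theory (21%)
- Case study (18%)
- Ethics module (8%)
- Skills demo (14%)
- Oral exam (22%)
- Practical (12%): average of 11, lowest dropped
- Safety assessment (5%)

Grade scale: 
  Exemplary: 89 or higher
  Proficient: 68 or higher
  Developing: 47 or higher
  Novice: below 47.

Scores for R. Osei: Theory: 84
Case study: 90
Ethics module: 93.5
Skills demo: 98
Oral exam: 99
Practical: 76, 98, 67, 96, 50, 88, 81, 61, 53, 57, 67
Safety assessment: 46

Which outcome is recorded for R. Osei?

Practical: drop 50 → average of remaining 10 = 744/10 = 74.4
Weighted total:
  Theory 84 × 0.21 = 17.64
  Case study 90 × 0.18 = 16.2
  Ethics module 93.5 × 0.08 = 7.48
  Skills demo 98 × 0.14 = 13.72
  Oral exam 99 × 0.22 = 21.78
  Practical 74.4 × 0.12 = 8.928
  Safety assessment 46 × 0.05 = 2.3
Sum = 88.048
88.048 is ≥ 68 and < 89 → Proficient

Proficient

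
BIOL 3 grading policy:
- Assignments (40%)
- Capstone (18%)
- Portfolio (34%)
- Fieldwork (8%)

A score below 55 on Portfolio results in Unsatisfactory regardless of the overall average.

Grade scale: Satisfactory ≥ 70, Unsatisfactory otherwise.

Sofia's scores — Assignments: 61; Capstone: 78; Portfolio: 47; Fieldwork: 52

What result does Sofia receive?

Unsatisfactory

Portfolio score 47 < 55: minimum not met.
Weighted total:
  Assignments 61 × 0.4 = 24.4
  Capstone 78 × 0.18 = 14.04
  Portfolio 47 × 0.34 = 15.98
  Fieldwork 52 × 0.08 = 4.16
Sum = 58.58
Because the Portfolio minimum was not met, the result is Unsatisfactory.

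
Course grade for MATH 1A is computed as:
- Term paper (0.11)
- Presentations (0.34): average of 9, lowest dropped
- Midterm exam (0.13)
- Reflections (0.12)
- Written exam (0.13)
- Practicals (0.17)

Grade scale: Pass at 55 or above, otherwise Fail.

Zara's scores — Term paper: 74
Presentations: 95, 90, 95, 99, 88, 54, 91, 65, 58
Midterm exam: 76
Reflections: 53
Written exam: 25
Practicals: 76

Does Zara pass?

Presentations: drop 54 → average of remaining 8 = 681/8 = 85.125
Weighted total:
  Term paper 74 × 0.11 = 8.14
  Presentations 85.125 × 0.34 = 28.9425
  Midterm exam 76 × 0.13 = 9.88
  Reflections 53 × 0.12 = 6.36
  Written exam 25 × 0.13 = 3.25
  Practicals 76 × 0.17 = 12.92
Sum = 69.4925
69.4925 ≥ 55 → Pass

Pass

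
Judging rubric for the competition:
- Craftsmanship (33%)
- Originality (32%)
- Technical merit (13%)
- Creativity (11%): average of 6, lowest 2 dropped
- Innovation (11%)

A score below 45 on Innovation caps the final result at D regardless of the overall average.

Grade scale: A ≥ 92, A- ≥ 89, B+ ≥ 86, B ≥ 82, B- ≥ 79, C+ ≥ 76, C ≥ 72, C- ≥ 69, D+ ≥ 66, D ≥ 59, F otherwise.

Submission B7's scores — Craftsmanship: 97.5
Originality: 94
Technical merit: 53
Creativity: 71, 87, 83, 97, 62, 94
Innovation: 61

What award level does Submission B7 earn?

B

Creativity: drop 62, 71 → average of remaining 4 = 361/4 = 90.25
Innovation score 61 ≥ 45: minimum met.
Weighted total:
  Craftsmanship 97.5 × 0.33 = 32.175
  Originality 94 × 0.32 = 30.08
  Technical merit 53 × 0.13 = 6.89
  Creativity 90.25 × 0.11 = 9.9275
  Innovation 61 × 0.11 = 6.71
Sum = 85.7825
85.7825 is ≥ 82 and < 86 → B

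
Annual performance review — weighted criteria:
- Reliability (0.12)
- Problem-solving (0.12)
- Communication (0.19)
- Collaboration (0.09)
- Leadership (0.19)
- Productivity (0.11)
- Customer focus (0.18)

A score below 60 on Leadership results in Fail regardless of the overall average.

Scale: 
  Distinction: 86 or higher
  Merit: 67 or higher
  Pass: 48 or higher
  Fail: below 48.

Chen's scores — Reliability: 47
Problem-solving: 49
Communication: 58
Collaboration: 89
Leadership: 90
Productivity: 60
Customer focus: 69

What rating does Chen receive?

Leadership score 90 ≥ 60: minimum met.
Weighted total:
  Reliability 47 × 0.12 = 5.64
  Problem-solving 49 × 0.12 = 5.88
  Communication 58 × 0.19 = 11.02
  Collaboration 89 × 0.09 = 8.01
  Leadership 90 × 0.19 = 17.1
  Productivity 60 × 0.11 = 6.6
  Customer focus 69 × 0.18 = 12.42
Sum = 66.67
66.67 is ≥ 48 and < 67 → Pass

Pass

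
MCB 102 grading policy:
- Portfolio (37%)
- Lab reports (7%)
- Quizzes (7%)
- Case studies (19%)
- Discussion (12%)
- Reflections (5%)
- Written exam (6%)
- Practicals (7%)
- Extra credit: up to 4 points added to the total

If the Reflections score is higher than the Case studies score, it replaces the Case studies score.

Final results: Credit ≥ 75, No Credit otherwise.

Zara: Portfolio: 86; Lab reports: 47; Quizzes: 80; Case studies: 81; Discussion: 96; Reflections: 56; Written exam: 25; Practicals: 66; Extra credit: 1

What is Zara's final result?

Reflections (56) ≤ Case studies (81), so Case studies stays at 81.
Weighted total:
  Portfolio 86 × 0.37 = 31.82
  Lab reports 47 × 0.07 = 3.29
  Quizzes 80 × 0.07 = 5.6
  Case studies 81 × 0.19 = 15.39
  Discussion 96 × 0.12 = 11.52
  Reflections 56 × 0.05 = 2.8
  Written exam 25 × 0.06 = 1.5
  Practicals 66 × 0.07 = 4.62
Sum = 76.54
Extra credit: 76.54 + 1 = 77.54
77.54 ≥ 75 → Credit

Credit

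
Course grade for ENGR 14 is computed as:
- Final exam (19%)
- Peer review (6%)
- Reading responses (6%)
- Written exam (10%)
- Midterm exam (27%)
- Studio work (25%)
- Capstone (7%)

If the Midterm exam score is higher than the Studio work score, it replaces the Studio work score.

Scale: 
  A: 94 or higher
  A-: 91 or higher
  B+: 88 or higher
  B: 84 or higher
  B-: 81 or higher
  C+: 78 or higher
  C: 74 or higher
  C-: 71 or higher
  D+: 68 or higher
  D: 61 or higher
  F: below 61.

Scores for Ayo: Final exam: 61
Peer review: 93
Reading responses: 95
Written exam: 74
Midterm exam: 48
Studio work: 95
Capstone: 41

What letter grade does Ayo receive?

Midterm exam (48) ≤ Studio work (95), so Studio work stays at 95.
Weighted total:
  Final exam 61 × 0.19 = 11.59
  Peer review 93 × 0.06 = 5.58
  Reading responses 95 × 0.06 = 5.7
  Written exam 74 × 0.1 = 7.4
  Midterm exam 48 × 0.27 = 12.96
  Studio work 95 × 0.25 = 23.75
  Capstone 41 × 0.07 = 2.87
Sum = 69.85
69.85 is ≥ 68 and < 71 → D+

D+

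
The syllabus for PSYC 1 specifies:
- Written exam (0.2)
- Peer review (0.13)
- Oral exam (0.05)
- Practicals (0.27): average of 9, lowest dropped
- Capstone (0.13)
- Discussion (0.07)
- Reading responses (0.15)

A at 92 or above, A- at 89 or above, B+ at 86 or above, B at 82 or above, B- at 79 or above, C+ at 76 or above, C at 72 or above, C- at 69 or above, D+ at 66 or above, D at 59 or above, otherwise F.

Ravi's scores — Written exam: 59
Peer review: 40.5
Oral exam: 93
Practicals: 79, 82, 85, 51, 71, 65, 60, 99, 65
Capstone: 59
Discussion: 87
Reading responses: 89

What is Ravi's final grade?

Practicals: drop 51 → average of remaining 8 = 606/8 = 75.75
Weighted total:
  Written exam 59 × 0.2 = 11.8
  Peer review 40.5 × 0.13 = 5.265
  Oral exam 93 × 0.05 = 4.65
  Practicals 75.75 × 0.27 = 20.4525
  Capstone 59 × 0.13 = 7.67
  Discussion 87 × 0.07 = 6.09
  Reading responses 89 × 0.15 = 13.35
Sum = 69.2775
69.2775 is ≥ 69 and < 72 → C-

C-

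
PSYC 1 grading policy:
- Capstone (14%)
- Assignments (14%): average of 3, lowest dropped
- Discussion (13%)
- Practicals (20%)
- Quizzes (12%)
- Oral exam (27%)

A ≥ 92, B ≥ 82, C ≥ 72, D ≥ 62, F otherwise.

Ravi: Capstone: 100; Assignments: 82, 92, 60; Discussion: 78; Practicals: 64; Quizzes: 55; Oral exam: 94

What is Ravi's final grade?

C

Assignments: drop 60 → average of remaining 2 = 174/2 = 87
Weighted total:
  Capstone 100 × 0.14 = 14
  Assignments 87 × 0.14 = 12.18
  Discussion 78 × 0.13 = 10.14
  Practicals 64 × 0.2 = 12.8
  Quizzes 55 × 0.12 = 6.6
  Oral exam 94 × 0.27 = 25.38
Sum = 81.1
81.1 is ≥ 72 and < 82 → C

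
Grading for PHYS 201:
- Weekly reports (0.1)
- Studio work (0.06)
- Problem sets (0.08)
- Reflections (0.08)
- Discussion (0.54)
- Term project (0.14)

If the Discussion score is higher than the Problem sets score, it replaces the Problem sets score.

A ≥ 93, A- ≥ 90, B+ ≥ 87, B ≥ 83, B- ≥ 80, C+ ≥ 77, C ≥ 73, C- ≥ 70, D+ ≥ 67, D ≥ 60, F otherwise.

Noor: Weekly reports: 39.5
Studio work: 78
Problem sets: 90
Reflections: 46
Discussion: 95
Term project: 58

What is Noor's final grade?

Discussion (95) > Problem sets (90), so Problem sets counts as 95.
Weighted total:
  Weekly reports 39.5 × 0.1 = 3.95
  Studio work 78 × 0.06 = 4.68
  Problem sets 95 × 0.08 = 7.6
  Reflections 46 × 0.08 = 3.68
  Discussion 95 × 0.54 = 51.3
  Term project 58 × 0.14 = 8.12
Sum = 79.33
79.33 is ≥ 77 and < 80 → C+

C+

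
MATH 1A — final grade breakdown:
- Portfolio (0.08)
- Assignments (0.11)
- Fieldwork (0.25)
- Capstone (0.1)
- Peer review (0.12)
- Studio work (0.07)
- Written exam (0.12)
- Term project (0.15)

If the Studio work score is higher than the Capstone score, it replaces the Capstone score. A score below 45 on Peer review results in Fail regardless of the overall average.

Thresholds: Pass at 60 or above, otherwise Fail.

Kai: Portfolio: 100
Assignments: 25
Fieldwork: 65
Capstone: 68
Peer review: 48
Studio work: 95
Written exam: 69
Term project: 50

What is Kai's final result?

Studio work (95) > Capstone (68), so Capstone counts as 95.
Peer review score 48 ≥ 45: minimum met.
Weighted total:
  Portfolio 100 × 0.08 = 8
  Assignments 25 × 0.11 = 2.75
  Fieldwork 65 × 0.25 = 16.25
  Capstone 95 × 0.1 = 9.5
  Peer review 48 × 0.12 = 5.76
  Studio work 95 × 0.07 = 6.65
  Written exam 69 × 0.12 = 8.28
  Term project 50 × 0.15 = 7.5
Sum = 64.69
64.69 ≥ 60 → Pass

Pass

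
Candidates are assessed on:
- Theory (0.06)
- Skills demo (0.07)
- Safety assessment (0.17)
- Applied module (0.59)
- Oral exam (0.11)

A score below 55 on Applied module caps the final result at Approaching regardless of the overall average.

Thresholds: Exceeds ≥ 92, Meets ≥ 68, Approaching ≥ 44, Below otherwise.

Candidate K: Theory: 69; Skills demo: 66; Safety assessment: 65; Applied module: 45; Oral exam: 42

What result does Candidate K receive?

Applied module score 45 < 55: minimum not met.
Weighted total:
  Theory 69 × 0.06 = 4.14
  Skills demo 66 × 0.07 = 4.62
  Safety assessment 65 × 0.17 = 11.05
  Applied module 45 × 0.59 = 26.55
  Oral exam 42 × 0.11 = 4.62
Sum = 50.98
50.98 would be Approaching; cap at Approaching applies → Approaching.

Approaching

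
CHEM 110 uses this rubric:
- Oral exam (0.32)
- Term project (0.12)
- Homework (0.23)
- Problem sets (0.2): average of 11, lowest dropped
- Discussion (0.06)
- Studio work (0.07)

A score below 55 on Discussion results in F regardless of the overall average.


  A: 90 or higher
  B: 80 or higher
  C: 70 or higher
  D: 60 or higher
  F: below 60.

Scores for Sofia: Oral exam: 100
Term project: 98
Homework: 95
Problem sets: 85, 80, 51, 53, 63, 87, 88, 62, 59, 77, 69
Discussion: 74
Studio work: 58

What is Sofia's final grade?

Problem sets: drop 51 → average of remaining 10 = 723/10 = 72.3
Discussion score 74 ≥ 55: minimum met.
Weighted total:
  Oral exam 100 × 0.32 = 32
  Term project 98 × 0.12 = 11.76
  Homework 95 × 0.23 = 21.85
  Problem sets 72.3 × 0.2 = 14.46
  Discussion 74 × 0.06 = 4.44
  Studio work 58 × 0.07 = 4.06
Sum = 88.57
88.57 is ≥ 80 and < 90 → B

B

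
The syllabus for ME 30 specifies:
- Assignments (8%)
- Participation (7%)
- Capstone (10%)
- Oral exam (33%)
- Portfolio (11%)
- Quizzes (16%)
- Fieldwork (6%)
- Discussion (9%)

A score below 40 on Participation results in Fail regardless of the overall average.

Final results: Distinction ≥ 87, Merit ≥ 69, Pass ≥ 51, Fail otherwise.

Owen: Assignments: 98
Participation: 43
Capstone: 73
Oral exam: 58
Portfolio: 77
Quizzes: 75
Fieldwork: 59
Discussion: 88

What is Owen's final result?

Participation score 43 ≥ 40: minimum met.
Weighted total:
  Assignments 98 × 0.08 = 7.84
  Participation 43 × 0.07 = 3.01
  Capstone 73 × 0.1 = 7.3
  Oral exam 58 × 0.33 = 19.14
  Portfolio 77 × 0.11 = 8.47
  Quizzes 75 × 0.16 = 12
  Fieldwork 59 × 0.06 = 3.54
  Discussion 88 × 0.09 = 7.92
Sum = 69.22
69.22 is ≥ 69 and < 87 → Merit

Merit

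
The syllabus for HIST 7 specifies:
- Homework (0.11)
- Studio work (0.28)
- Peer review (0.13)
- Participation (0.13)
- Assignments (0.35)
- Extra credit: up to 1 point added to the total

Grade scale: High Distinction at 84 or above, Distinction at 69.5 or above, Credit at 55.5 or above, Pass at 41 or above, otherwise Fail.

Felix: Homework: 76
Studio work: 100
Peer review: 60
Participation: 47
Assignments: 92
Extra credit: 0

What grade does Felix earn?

Distinction

Weighted total:
  Homework 76 × 0.11 = 8.36
  Studio work 100 × 0.28 = 28
  Peer review 60 × 0.13 = 7.8
  Participation 47 × 0.13 = 6.11
  Assignments 92 × 0.35 = 32.2
Sum = 82.47
Extra credit: 82.47 + 0 = 82.47
82.47 is ≥ 69.5 and < 84 → Distinction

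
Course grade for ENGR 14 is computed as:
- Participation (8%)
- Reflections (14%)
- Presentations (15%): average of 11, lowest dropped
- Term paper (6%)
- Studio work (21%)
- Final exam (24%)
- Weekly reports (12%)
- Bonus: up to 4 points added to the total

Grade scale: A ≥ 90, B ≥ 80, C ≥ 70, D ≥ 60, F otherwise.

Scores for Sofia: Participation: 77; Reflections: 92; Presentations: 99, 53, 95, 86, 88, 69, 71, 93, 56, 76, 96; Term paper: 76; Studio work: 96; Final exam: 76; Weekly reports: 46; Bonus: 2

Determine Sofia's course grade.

B

Presentations: drop 53 → average of remaining 10 = 829/10 = 82.9
Weighted total:
  Participation 77 × 0.08 = 6.16
  Reflections 92 × 0.14 = 12.88
  Presentations 82.9 × 0.15 = 12.435
  Term paper 76 × 0.06 = 4.56
  Studio work 96 × 0.21 = 20.16
  Final exam 76 × 0.24 = 18.24
  Weekly reports 46 × 0.12 = 5.52
Sum = 79.955
Bonus: 79.955 + 2 = 81.955
81.955 is ≥ 80 and < 90 → B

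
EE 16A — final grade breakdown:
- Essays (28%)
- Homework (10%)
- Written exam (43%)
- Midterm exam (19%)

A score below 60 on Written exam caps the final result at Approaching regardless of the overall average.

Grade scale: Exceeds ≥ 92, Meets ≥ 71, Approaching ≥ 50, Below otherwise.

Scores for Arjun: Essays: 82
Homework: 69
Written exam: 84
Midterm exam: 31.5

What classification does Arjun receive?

Written exam score 84 ≥ 60: minimum met.
Weighted total:
  Essays 82 × 0.28 = 22.96
  Homework 69 × 0.1 = 6.9
  Written exam 84 × 0.43 = 36.12
  Midterm exam 31.5 × 0.19 = 5.985
Sum = 71.965
71.965 is ≥ 71 and < 92 → Meets

Meets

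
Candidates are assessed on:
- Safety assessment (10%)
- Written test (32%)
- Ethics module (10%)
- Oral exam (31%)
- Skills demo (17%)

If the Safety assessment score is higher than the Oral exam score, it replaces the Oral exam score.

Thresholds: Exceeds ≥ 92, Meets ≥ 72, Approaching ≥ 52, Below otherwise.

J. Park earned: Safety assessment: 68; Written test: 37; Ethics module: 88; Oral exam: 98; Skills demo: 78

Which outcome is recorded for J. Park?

Safety assessment (68) ≤ Oral exam (98), so Oral exam stays at 98.
Weighted total:
  Safety assessment 68 × 0.1 = 6.8
  Written test 37 × 0.32 = 11.84
  Ethics module 88 × 0.1 = 8.8
  Oral exam 98 × 0.31 = 30.38
  Skills demo 78 × 0.17 = 13.26
Sum = 71.08
71.08 is ≥ 52 and < 72 → Approaching

Approaching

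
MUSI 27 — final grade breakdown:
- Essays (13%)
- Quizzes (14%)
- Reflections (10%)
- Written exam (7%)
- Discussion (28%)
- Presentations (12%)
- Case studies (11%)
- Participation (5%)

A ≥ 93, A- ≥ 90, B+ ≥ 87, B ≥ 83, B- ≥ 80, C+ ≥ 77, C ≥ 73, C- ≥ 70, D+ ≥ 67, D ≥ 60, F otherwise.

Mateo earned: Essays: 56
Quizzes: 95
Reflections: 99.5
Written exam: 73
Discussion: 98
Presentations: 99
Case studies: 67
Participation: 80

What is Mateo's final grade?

Weighted total:
  Essays 56 × 0.13 = 7.28
  Quizzes 95 × 0.14 = 13.3
  Reflections 99.5 × 0.1 = 9.95
  Written exam 73 × 0.07 = 5.11
  Discussion 98 × 0.28 = 27.44
  Presentations 99 × 0.12 = 11.88
  Case studies 67 × 0.11 = 7.37
  Participation 80 × 0.05 = 4
Sum = 86.33
86.33 is ≥ 83 and < 87 → B

B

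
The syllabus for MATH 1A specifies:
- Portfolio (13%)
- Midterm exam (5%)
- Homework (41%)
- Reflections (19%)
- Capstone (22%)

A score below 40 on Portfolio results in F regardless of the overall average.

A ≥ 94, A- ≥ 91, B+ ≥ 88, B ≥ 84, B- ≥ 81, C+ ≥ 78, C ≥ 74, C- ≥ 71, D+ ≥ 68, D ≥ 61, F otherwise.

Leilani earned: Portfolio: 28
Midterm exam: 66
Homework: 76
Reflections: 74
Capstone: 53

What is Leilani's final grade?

Portfolio score 28 < 40: minimum not met.
Weighted total:
  Portfolio 28 × 0.13 = 3.64
  Midterm exam 66 × 0.05 = 3.3
  Homework 76 × 0.41 = 31.16
  Reflections 74 × 0.19 = 14.06
  Capstone 53 × 0.22 = 11.66
Sum = 63.82
Because the Portfolio minimum was not met, the result is F.

F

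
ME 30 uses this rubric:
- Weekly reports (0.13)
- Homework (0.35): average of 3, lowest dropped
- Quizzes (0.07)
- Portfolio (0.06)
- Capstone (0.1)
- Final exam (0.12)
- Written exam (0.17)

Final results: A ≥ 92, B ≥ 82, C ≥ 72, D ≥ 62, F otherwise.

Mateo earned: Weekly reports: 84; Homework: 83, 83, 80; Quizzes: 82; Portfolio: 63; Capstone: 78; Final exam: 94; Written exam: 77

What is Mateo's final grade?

Homework: drop 80 → average of remaining 2 = 166/2 = 83
Weighted total:
  Weekly reports 84 × 0.13 = 10.92
  Homework 83 × 0.35 = 29.05
  Quizzes 82 × 0.07 = 5.74
  Portfolio 63 × 0.06 = 3.78
  Capstone 78 × 0.1 = 7.8
  Final exam 94 × 0.12 = 11.28
  Written exam 77 × 0.17 = 13.09
Sum = 81.66
81.66 is ≥ 72 and < 82 → C

C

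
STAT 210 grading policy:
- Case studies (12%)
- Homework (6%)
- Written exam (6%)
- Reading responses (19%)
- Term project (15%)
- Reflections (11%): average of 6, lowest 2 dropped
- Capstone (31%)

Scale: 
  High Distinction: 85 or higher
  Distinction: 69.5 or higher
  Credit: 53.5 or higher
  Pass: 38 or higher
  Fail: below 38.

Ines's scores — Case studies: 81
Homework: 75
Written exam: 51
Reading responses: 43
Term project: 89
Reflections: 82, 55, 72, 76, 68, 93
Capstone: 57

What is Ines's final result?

Credit

Reflections: drop 55, 68 → average of remaining 4 = 323/4 = 80.75
Weighted total:
  Case studies 81 × 0.12 = 9.72
  Homework 75 × 0.06 = 4.5
  Written exam 51 × 0.06 = 3.06
  Reading responses 43 × 0.19 = 8.17
  Term project 89 × 0.15 = 13.35
  Reflections 80.75 × 0.11 = 8.8825
  Capstone 57 × 0.31 = 17.67
Sum = 65.3525
65.3525 is ≥ 53.5 and < 69.5 → Credit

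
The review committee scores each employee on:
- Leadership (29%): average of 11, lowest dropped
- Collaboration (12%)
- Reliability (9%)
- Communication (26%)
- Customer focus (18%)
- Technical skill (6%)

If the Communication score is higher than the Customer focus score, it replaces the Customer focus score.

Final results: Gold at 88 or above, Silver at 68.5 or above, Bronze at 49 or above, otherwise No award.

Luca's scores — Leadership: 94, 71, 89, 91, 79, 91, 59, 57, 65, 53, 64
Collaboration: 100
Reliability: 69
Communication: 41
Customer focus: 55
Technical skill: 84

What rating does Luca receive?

Leadership: drop 53 → average of remaining 10 = 760/10 = 76
Communication (41) ≤ Customer focus (55), so Customer focus stays at 55.
Weighted total:
  Leadership 76 × 0.29 = 22.04
  Collaboration 100 × 0.12 = 12
  Reliability 69 × 0.09 = 6.21
  Communication 41 × 0.26 = 10.66
  Customer focus 55 × 0.18 = 9.9
  Technical skill 84 × 0.06 = 5.04
Sum = 65.85
65.85 is ≥ 49 and < 68.5 → Bronze

Bronze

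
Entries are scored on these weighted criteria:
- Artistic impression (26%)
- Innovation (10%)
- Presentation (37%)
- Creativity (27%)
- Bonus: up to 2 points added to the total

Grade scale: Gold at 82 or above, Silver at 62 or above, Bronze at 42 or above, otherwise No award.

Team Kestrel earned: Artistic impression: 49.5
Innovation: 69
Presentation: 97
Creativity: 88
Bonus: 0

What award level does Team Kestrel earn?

Silver

Weighted total:
  Artistic impression 49.5 × 0.26 = 12.87
  Innovation 69 × 0.1 = 6.9
  Presentation 97 × 0.37 = 35.89
  Creativity 88 × 0.27 = 23.76
Sum = 79.42
Bonus: 79.42 + 0 = 79.42
79.42 is ≥ 62 and < 82 → Silver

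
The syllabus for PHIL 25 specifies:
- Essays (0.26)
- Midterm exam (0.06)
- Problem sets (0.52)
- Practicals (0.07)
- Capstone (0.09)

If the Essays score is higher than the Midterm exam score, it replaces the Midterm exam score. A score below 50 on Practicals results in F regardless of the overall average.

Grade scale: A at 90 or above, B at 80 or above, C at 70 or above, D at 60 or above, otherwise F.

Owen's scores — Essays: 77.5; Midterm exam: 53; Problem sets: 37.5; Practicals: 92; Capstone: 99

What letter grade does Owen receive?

F

Essays (77.5) > Midterm exam (53), so Midterm exam counts as 77.5.
Practicals score 92 ≥ 50: minimum met.
Weighted total:
  Essays 77.5 × 0.26 = 20.15
  Midterm exam 77.5 × 0.06 = 4.65
  Problem sets 37.5 × 0.52 = 19.5
  Practicals 92 × 0.07 = 6.44
  Capstone 99 × 0.09 = 8.91
Sum = 59.65
59.65 < 60 → F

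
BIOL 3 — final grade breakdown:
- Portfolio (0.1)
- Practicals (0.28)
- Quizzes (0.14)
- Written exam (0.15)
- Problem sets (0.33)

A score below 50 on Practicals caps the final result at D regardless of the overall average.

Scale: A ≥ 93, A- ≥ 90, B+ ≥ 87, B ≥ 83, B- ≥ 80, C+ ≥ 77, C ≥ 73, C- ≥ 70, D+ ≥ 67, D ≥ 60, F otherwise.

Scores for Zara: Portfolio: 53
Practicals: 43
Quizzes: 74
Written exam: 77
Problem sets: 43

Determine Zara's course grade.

Practicals score 43 < 50: minimum not met.
Weighted total:
  Portfolio 53 × 0.1 = 5.3
  Practicals 43 × 0.28 = 12.04
  Quizzes 74 × 0.14 = 10.36
  Written exam 77 × 0.15 = 11.55
  Problem sets 43 × 0.33 = 14.19
Sum = 53.44
53.44 would be F; cap at D applies → F.

F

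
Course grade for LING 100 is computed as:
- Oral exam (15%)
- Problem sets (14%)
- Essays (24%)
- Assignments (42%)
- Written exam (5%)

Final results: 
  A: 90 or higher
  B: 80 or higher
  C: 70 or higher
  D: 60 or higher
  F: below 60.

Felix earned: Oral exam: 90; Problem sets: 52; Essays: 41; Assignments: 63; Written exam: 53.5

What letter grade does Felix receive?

Weighted total:
  Oral exam 90 × 0.15 = 13.5
  Problem sets 52 × 0.14 = 7.28
  Essays 41 × 0.24 = 9.84
  Assignments 63 × 0.42 = 26.46
  Written exam 53.5 × 0.05 = 2.675
Sum = 59.755
59.755 < 60 → F

F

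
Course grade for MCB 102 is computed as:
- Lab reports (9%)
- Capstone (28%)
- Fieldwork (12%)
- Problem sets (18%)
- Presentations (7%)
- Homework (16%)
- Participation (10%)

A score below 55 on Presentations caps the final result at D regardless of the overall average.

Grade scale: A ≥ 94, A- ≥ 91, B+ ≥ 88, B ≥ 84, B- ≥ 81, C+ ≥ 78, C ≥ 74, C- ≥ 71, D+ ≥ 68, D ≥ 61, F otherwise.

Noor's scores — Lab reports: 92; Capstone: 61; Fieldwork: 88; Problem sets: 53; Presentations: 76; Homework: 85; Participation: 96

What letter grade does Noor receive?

Presentations score 76 ≥ 55: minimum met.
Weighted total:
  Lab reports 92 × 0.09 = 8.28
  Capstone 61 × 0.28 = 17.08
  Fieldwork 88 × 0.12 = 10.56
  Problem sets 53 × 0.18 = 9.54
  Presentations 76 × 0.07 = 5.32
  Homework 85 × 0.16 = 13.6
  Participation 96 × 0.1 = 9.6
Sum = 73.98
73.98 is ≥ 71 and < 74 → C-

C-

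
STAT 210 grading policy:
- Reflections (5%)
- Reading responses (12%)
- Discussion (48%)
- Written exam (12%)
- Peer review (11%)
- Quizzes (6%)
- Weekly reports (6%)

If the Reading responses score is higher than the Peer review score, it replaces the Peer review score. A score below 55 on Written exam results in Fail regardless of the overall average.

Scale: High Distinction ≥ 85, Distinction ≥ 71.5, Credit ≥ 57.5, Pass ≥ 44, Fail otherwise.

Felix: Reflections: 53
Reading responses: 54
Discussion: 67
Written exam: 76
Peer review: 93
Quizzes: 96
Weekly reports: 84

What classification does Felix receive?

Credit

Reading responses (54) ≤ Peer review (93), so Peer review stays at 93.
Written exam score 76 ≥ 55: minimum met.
Weighted total:
  Reflections 53 × 0.05 = 2.65
  Reading responses 54 × 0.12 = 6.48
  Discussion 67 × 0.48 = 32.16
  Written exam 76 × 0.12 = 9.12
  Peer review 93 × 0.11 = 10.23
  Quizzes 96 × 0.06 = 5.76
  Weekly reports 84 × 0.06 = 5.04
Sum = 71.44
71.44 is ≥ 57.5 and < 71.5 → Credit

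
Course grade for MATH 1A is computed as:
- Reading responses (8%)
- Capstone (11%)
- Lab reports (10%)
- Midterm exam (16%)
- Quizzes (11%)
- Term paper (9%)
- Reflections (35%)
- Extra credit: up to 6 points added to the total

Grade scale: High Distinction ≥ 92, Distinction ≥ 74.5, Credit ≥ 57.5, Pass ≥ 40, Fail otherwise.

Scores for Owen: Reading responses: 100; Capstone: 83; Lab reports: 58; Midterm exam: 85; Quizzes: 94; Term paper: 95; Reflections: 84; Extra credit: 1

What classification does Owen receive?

Distinction

Weighted total:
  Reading responses 100 × 0.08 = 8
  Capstone 83 × 0.11 = 9.13
  Lab reports 58 × 0.1 = 5.8
  Midterm exam 85 × 0.16 = 13.6
  Quizzes 94 × 0.11 = 10.34
  Term paper 95 × 0.09 = 8.55
  Reflections 84 × 0.35 = 29.4
Sum = 84.82
Extra credit: 84.82 + 1 = 85.82
85.82 is ≥ 74.5 and < 92 → Distinction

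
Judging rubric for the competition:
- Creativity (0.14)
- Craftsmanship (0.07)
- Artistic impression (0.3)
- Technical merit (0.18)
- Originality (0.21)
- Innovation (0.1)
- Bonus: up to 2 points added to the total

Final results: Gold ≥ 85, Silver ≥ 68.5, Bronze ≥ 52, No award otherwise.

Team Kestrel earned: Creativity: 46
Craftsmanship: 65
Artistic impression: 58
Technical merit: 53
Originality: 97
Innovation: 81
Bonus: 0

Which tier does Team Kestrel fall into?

Bronze

Weighted total:
  Creativity 46 × 0.14 = 6.44
  Craftsmanship 65 × 0.07 = 4.55
  Artistic impression 58 × 0.3 = 17.4
  Technical merit 53 × 0.18 = 9.54
  Originality 97 × 0.21 = 20.37
  Innovation 81 × 0.1 = 8.1
Sum = 66.4
Bonus: 66.4 + 0 = 66.4
66.4 is ≥ 52 and < 68.5 → Bronze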